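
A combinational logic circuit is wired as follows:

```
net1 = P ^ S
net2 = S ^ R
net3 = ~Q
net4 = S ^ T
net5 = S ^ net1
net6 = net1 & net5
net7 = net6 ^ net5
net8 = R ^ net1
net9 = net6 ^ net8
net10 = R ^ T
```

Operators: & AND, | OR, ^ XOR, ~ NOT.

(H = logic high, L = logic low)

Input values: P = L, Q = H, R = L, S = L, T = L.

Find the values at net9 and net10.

net9 = L  net10 = L

net1 = P XOR S = L XOR L = L
net5 = S XOR net1 = L XOR L = L
net6 = net1 AND net5 = L AND L = L
net8 = R XOR net1 = L XOR L = L
net9 = net6 XOR net8 = L XOR L = L
net10 = R XOR T = L XOR L = L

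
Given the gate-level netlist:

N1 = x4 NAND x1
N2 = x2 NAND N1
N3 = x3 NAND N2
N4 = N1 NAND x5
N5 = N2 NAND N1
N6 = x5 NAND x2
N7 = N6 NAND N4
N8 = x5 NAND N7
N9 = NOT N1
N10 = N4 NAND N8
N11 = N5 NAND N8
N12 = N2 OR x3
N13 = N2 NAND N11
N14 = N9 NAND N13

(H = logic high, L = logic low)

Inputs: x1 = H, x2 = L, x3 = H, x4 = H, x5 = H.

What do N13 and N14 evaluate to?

N1 = x4 NAND x1 = H NAND H = L
N2 = x2 NAND N1 = L NAND L = H
N4 = N1 NAND x5 = L NAND H = H
N5 = N2 NAND N1 = H NAND L = H
N6 = x5 NAND x2 = H NAND L = H
N7 = N6 NAND N4 = H NAND H = L
N8 = x5 NAND N7 = H NAND L = H
N9 = NOT N1 = NOT L = H
N11 = N5 NAND N8 = H NAND H = L
N13 = N2 NAND N11 = H NAND L = H
N14 = N9 NAND N13 = H NAND H = L

N13 = H  N14 = L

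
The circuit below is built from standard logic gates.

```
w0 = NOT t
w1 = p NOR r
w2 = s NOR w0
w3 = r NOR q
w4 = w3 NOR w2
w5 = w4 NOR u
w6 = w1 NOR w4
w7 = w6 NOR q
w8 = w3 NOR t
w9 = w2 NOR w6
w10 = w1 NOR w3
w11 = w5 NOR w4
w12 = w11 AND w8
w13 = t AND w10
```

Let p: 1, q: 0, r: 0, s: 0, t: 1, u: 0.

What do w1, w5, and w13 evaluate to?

w1 = 0, w5 = 1, w13 = 0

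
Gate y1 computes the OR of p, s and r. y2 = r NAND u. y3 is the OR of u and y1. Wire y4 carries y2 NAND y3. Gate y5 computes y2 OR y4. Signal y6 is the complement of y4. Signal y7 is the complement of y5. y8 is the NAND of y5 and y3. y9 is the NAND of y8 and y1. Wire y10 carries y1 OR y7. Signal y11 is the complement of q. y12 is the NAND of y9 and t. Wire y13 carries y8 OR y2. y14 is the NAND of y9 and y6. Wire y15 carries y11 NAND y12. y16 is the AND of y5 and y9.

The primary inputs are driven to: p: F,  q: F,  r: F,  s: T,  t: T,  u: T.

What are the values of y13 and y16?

y1 = p OR s OR r = F OR T OR F = T
y2 = r NAND u = F NAND T = T
y3 = u OR y1 = T OR T = T
y4 = y2 NAND y3 = T NAND T = F
y5 = y2 OR y4 = T OR F = T
y8 = y5 NAND y3 = T NAND T = F
y9 = y8 NAND y1 = F NAND T = T
y13 = y8 OR y2 = F OR T = T
y16 = y5 AND y9 = T AND T = T

y13 = T, y16 = T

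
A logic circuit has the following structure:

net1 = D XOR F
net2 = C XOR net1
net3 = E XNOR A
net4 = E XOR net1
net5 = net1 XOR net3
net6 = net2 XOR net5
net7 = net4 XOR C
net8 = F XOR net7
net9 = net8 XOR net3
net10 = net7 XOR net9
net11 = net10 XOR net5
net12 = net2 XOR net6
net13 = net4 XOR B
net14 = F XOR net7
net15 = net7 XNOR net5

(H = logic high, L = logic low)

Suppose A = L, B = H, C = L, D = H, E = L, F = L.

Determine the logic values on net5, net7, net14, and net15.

net5 = L, net7 = H, net14 = H, net15 = L

net1 = D XOR F = H XOR L = H
net3 = E XNOR A = L XNOR L = H
net4 = E XOR net1 = L XOR H = H
net5 = net1 XOR net3 = H XOR H = L
net7 = net4 XOR C = H XOR L = H
net14 = F XOR net7 = L XOR H = H
net15 = net7 XNOR net5 = H XNOR L = L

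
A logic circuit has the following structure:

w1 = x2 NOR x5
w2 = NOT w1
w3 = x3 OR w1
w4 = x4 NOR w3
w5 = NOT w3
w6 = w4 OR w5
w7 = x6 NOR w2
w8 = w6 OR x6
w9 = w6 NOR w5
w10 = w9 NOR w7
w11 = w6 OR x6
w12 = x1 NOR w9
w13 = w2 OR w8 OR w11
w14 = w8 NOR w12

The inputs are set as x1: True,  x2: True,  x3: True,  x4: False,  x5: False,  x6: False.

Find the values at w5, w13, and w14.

w1 = x2 NOR x5 = True NOR False = False
w2 = NOT w1 = NOT False = True
w3 = x3 OR w1 = True OR False = True
w4 = x4 NOR w3 = False NOR True = False
w5 = NOT w3 = NOT True = False
w6 = w4 OR w5 = False OR False = False
w8 = w6 OR x6 = False OR False = False
w9 = w6 NOR w5 = False NOR False = True
w11 = w6 OR x6 = False OR False = False
w12 = x1 NOR w9 = True NOR True = False
w13 = w2 OR w8 OR w11 = True OR False OR False = True
w14 = w8 NOR w12 = False NOR False = True

w5 = False; w13 = True; w14 = True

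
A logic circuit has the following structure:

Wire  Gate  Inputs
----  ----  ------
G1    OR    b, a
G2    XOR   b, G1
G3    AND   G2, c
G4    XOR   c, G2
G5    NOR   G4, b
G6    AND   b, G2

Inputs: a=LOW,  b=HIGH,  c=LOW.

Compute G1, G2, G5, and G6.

G1 = b OR a = HIGH OR LOW = HIGH
G2 = b XOR G1 = HIGH XOR HIGH = LOW
G4 = c XOR G2 = LOW XOR LOW = LOW
G5 = G4 NOR b = LOW NOR HIGH = LOW
G6 = b AND G2 = HIGH AND LOW = LOW

G1 = HIGH  G2 = LOW  G5 = LOW  G6 = LOW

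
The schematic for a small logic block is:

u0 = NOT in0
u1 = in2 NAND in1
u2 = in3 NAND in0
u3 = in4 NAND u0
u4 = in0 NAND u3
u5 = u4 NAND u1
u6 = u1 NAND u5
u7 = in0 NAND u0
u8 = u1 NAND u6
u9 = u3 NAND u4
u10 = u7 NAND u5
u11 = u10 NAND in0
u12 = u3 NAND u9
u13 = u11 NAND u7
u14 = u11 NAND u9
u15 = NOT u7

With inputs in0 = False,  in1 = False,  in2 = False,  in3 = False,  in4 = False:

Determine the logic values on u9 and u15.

u9 = False, u15 = False

u0 = NOT in0 = NOT False = True
u3 = in4 NAND u0 = False NAND True = True
u4 = in0 NAND u3 = False NAND True = True
u7 = in0 NAND u0 = False NAND True = True
u9 = u3 NAND u4 = True NAND True = False
u15 = NOT u7 = NOT True = False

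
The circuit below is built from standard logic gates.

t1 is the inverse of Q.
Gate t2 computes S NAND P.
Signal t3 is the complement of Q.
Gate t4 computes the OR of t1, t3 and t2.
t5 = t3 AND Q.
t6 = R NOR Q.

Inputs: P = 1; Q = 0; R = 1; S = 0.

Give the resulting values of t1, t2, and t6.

t1 = NOT Q = NOT 0 = 1
t2 = S NAND P = 0 NAND 1 = 1
t6 = R NOR Q = 1 NOR 0 = 0

t1 = 1  t2 = 1  t6 = 0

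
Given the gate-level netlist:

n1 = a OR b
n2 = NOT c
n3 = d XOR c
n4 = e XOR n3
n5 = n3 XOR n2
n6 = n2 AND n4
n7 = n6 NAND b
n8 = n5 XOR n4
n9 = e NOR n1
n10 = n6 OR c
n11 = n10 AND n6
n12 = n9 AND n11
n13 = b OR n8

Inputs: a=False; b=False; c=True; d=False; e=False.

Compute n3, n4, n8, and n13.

n3 = True, n4 = True, n8 = False, n13 = False

n2 = NOT c = NOT True = False
n3 = d XOR c = False XOR True = True
n4 = e XOR n3 = False XOR True = True
n5 = n3 XOR n2 = True XOR False = True
n8 = n5 XOR n4 = True XOR True = False
n13 = b OR n8 = False OR False = False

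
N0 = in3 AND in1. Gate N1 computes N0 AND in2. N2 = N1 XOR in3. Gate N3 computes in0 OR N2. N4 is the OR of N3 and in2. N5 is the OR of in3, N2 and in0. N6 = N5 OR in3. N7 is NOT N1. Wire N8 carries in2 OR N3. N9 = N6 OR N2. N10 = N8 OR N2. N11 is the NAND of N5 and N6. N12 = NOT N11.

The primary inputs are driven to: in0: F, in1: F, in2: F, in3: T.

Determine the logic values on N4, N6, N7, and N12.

N0 = in3 AND in1 = T AND F = F
N1 = N0 AND in2 = F AND F = F
N2 = N1 XOR in3 = F XOR T = T
N3 = in0 OR N2 = F OR T = T
N4 = N3 OR in2 = T OR F = T
N5 = in3 OR N2 OR in0 = T OR T OR F = T
N6 = N5 OR in3 = T OR T = T
N7 = NOT N1 = NOT F = T
N11 = N5 NAND N6 = T NAND T = F
N12 = NOT N11 = NOT F = T

N4 = T, N6 = T, N7 = T, N12 = T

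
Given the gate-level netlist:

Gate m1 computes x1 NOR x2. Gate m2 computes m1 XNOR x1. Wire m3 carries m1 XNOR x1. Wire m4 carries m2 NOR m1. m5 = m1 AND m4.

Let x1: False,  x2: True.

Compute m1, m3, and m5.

m1 = x1 NOR x2 = False NOR True = False
m2 = m1 XNOR x1 = False XNOR False = True
m3 = m1 XNOR x1 = False XNOR False = True
m4 = m2 NOR m1 = True NOR False = False
m5 = m1 AND m4 = False AND False = False

m1 = False; m3 = True; m5 = False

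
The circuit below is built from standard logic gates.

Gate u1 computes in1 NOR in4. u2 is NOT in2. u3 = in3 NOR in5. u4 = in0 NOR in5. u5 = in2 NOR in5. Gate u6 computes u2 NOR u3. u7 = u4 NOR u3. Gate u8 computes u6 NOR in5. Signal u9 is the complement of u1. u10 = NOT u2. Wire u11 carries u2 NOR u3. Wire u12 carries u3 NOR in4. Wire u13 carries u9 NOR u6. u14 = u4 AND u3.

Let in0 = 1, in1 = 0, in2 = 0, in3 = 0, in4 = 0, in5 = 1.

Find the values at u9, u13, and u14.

u9 = 0  u13 = 1  u14 = 0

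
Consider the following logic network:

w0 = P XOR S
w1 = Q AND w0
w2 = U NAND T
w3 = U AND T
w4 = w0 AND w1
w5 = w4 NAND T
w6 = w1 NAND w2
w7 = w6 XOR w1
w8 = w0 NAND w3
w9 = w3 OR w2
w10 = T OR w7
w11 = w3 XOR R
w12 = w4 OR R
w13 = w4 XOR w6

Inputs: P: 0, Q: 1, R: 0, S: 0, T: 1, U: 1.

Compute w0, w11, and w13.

w0 = P XOR S = 0 XOR 0 = 0
w1 = Q AND w0 = 1 AND 0 = 0
w2 = U NAND T = 1 NAND 1 = 0
w3 = U AND T = 1 AND 1 = 1
w4 = w0 AND w1 = 0 AND 0 = 0
w6 = w1 NAND w2 = 0 NAND 0 = 1
w11 = w3 XOR R = 1 XOR 0 = 1
w13 = w4 XOR w6 = 0 XOR 1 = 1

w0 = 0; w11 = 1; w13 = 1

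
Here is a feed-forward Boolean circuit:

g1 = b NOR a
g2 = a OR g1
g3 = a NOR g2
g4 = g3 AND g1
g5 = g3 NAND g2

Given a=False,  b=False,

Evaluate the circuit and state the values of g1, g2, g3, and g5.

g1 = True, g2 = True, g3 = False, g5 = True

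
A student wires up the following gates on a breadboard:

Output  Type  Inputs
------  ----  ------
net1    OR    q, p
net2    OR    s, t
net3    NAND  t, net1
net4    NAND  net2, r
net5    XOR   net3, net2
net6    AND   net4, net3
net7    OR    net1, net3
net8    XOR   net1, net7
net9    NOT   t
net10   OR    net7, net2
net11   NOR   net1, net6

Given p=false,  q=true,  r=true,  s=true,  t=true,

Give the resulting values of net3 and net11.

net3 = false, net11 = false

net1 = q OR p = true OR false = true
net2 = s OR t = true OR true = true
net3 = t NAND net1 = true NAND true = false
net4 = net2 NAND r = true NAND true = false
net6 = net4 AND net3 = false AND false = false
net11 = net1 NOR net6 = true NOR false = false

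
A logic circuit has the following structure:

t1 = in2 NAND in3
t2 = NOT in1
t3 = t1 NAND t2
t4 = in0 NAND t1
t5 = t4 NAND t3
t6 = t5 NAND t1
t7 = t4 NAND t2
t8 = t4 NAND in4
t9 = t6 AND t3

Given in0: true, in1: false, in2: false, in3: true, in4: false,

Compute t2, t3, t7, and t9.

t2 = true; t3 = false; t7 = true; t9 = false

t1 = in2 NAND in3 = false NAND true = true
t2 = NOT in1 = NOT false = true
t3 = t1 NAND t2 = true NAND true = false
t4 = in0 NAND t1 = true NAND true = false
t5 = t4 NAND t3 = false NAND false = true
t6 = t5 NAND t1 = true NAND true = false
t7 = t4 NAND t2 = false NAND true = true
t9 = t6 AND t3 = false AND false = false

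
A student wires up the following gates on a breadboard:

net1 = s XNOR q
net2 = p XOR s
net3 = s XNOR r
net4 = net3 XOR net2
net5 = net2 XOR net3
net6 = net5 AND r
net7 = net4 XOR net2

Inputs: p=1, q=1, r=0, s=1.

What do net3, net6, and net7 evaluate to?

net3 = 0  net6 = 0  net7 = 0

net2 = p XOR s = 1 XOR 1 = 0
net3 = s XNOR r = 1 XNOR 0 = 0
net4 = net3 XOR net2 = 0 XOR 0 = 0
net5 = net2 XOR net3 = 0 XOR 0 = 0
net6 = net5 AND r = 0 AND 0 = 0
net7 = net4 XOR net2 = 0 XOR 0 = 0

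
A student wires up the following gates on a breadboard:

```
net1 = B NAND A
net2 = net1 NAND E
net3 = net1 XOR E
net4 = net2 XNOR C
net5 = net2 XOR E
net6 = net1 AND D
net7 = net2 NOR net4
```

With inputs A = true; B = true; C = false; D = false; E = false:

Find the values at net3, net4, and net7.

net3 = false, net4 = false, net7 = false

net1 = B NAND A = true NAND true = false
net2 = net1 NAND E = false NAND false = true
net3 = net1 XOR E = false XOR false = false
net4 = net2 XNOR C = true XNOR false = false
net7 = net2 NOR net4 = true NOR false = false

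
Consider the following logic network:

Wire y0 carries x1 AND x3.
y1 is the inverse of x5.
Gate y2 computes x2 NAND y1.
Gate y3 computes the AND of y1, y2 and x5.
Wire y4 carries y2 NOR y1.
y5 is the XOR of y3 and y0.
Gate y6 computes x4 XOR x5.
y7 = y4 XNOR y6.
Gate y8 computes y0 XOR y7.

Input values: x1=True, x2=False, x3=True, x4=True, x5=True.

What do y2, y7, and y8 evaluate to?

y2 = True; y7 = True; y8 = False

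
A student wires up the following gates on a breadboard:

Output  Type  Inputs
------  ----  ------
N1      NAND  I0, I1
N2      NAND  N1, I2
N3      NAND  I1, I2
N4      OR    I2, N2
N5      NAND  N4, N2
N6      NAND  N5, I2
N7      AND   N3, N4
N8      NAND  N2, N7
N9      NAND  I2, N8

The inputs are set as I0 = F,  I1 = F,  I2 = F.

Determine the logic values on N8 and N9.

N1 = I0 NAND I1 = F NAND F = T
N2 = N1 NAND I2 = T NAND F = T
N3 = I1 NAND I2 = F NAND F = T
N4 = I2 OR N2 = F OR T = T
N7 = N3 AND N4 = T AND T = T
N8 = N2 NAND N7 = T NAND T = F
N9 = I2 NAND N8 = F NAND F = T

N8 = F  N9 = T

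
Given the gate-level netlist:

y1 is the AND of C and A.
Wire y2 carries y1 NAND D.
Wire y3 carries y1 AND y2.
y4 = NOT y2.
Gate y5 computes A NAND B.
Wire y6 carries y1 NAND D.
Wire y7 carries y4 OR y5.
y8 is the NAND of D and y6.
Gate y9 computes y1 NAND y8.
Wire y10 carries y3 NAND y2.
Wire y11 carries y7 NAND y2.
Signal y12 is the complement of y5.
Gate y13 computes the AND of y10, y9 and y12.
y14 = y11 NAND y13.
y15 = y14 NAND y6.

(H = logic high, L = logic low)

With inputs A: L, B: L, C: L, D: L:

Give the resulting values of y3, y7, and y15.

y1 = C AND A = L AND L = L
y2 = y1 NAND D = L NAND L = H
y3 = y1 AND y2 = L AND H = L
y4 = NOT y2 = NOT H = L
y5 = A NAND B = L NAND L = H
y6 = y1 NAND D = L NAND L = H
y7 = y4 OR y5 = L OR H = H
y8 = D NAND y6 = L NAND H = H
y9 = y1 NAND y8 = L NAND H = H
y10 = y3 NAND y2 = L NAND H = H
y11 = y7 NAND y2 = H NAND H = L
y12 = NOT y5 = NOT H = L
y13 = y10 AND y9 AND y12 = H AND H AND L = L
y14 = y11 NAND y13 = L NAND L = H
y15 = y14 NAND y6 = H NAND H = L

y3 = L, y7 = H, y15 = L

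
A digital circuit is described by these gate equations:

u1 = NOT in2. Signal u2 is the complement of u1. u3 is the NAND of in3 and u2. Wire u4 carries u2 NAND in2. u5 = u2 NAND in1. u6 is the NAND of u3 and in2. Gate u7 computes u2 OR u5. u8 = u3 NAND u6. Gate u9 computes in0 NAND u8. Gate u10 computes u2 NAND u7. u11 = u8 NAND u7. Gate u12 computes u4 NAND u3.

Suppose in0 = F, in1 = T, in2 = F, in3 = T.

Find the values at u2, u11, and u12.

u1 = NOT in2 = NOT F = T
u2 = NOT u1 = NOT T = F
u3 = in3 NAND u2 = T NAND F = T
u4 = u2 NAND in2 = F NAND F = T
u5 = u2 NAND in1 = F NAND T = T
u6 = u3 NAND in2 = T NAND F = T
u7 = u2 OR u5 = F OR T = T
u8 = u3 NAND u6 = T NAND T = F
u11 = u8 NAND u7 = F NAND T = T
u12 = u4 NAND u3 = T NAND T = F

u2 = F, u11 = T, u12 = F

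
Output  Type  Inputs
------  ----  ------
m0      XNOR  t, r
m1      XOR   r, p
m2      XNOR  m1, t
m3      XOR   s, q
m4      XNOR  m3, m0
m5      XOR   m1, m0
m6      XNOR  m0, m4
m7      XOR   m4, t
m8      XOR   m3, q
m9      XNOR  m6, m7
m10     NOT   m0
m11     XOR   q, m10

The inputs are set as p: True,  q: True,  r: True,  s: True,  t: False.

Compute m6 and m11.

m0 = t XNOR r = False XNOR True = False
m3 = s XOR q = True XOR True = False
m4 = m3 XNOR m0 = False XNOR False = True
m6 = m0 XNOR m4 = False XNOR True = False
m10 = NOT m0 = NOT False = True
m11 = q XOR m10 = True XOR True = False

m6 = False; m11 = False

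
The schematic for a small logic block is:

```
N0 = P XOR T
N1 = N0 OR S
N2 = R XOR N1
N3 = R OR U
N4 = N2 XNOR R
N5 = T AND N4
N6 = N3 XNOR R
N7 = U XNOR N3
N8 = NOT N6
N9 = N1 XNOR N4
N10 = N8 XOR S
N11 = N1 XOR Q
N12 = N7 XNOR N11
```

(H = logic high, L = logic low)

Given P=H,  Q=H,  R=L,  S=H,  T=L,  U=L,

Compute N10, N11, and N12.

N10 = H, N11 = L, N12 = L

N0 = P XOR T = H XOR L = H
N1 = N0 OR S = H OR H = H
N3 = R OR U = L OR L = L
N6 = N3 XNOR R = L XNOR L = H
N7 = U XNOR N3 = L XNOR L = H
N8 = NOT N6 = NOT H = L
N10 = N8 XOR S = L XOR H = H
N11 = N1 XOR Q = H XOR H = L
N12 = N7 XNOR N11 = H XNOR L = L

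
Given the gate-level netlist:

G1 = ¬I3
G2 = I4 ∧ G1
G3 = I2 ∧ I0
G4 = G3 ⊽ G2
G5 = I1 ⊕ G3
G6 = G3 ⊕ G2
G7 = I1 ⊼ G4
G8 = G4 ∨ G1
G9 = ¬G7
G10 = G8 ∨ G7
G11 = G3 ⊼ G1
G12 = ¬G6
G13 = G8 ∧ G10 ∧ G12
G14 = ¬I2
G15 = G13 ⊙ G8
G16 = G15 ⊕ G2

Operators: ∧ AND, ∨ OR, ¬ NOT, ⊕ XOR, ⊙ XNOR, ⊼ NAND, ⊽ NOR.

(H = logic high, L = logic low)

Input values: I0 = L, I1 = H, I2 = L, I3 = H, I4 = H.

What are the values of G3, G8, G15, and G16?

G3 = L, G8 = H, G15 = H, G16 = H

G1 = NOT I3 = NOT H = L
G2 = I4 AND G1 = H AND L = L
G3 = I2 AND I0 = L AND L = L
G4 = G3 NOR G2 = L NOR L = H
G6 = G3 XOR G2 = L XOR L = L
G7 = I1 NAND G4 = H NAND H = L
G8 = G4 OR G1 = H OR L = H
G10 = G8 OR G7 = H OR L = H
G12 = NOT G6 = NOT L = H
G13 = G8 AND G10 AND G12 = H AND H AND H = H
G15 = G13 XNOR G8 = H XNOR H = H
G16 = G15 XOR G2 = H XOR L = H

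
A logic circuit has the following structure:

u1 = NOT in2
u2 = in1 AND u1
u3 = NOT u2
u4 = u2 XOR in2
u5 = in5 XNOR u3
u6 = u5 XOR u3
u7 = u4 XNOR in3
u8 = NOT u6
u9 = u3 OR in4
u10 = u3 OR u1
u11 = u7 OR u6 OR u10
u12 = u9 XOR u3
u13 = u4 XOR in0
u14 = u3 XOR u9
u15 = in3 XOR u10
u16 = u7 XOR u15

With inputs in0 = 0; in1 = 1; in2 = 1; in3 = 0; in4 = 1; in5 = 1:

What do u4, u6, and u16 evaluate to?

u1 = NOT in2 = NOT 1 = 0
u2 = in1 AND u1 = 1 AND 0 = 0
u3 = NOT u2 = NOT 0 = 1
u4 = u2 XOR in2 = 0 XOR 1 = 1
u5 = in5 XNOR u3 = 1 XNOR 1 = 1
u6 = u5 XOR u3 = 1 XOR 1 = 0
u7 = u4 XNOR in3 = 1 XNOR 0 = 0
u10 = u3 OR u1 = 1 OR 0 = 1
u15 = in3 XOR u10 = 0 XOR 1 = 1
u16 = u7 XOR u15 = 0 XOR 1 = 1

u4 = 1  u6 = 0  u16 = 1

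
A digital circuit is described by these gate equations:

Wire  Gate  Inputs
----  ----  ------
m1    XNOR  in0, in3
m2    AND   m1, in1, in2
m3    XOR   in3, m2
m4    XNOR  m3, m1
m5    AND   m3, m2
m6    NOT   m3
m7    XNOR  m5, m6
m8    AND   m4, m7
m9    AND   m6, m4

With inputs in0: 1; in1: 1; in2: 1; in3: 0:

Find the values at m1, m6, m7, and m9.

m1 = 0, m6 = 1, m7 = 0, m9 = 1

m1 = in0 XNOR in3 = 1 XNOR 0 = 0
m2 = m1 AND in1 AND in2 = 0 AND 1 AND 1 = 0
m3 = in3 XOR m2 = 0 XOR 0 = 0
m4 = m3 XNOR m1 = 0 XNOR 0 = 1
m5 = m3 AND m2 = 0 AND 0 = 0
m6 = NOT m3 = NOT 0 = 1
m7 = m5 XNOR m6 = 0 XNOR 1 = 0
m9 = m6 AND m4 = 1 AND 1 = 1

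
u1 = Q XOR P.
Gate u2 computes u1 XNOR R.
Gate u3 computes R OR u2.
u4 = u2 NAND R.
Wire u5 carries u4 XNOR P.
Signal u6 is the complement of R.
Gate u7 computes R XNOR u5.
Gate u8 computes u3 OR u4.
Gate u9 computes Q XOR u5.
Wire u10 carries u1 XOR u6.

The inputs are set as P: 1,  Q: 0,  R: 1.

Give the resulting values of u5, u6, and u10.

u5 = 0  u6 = 0  u10 = 1

u1 = Q XOR P = 0 XOR 1 = 1
u2 = u1 XNOR R = 1 XNOR 1 = 1
u4 = u2 NAND R = 1 NAND 1 = 0
u5 = u4 XNOR P = 0 XNOR 1 = 0
u6 = NOT R = NOT 1 = 0
u10 = u1 XOR u6 = 1 XOR 0 = 1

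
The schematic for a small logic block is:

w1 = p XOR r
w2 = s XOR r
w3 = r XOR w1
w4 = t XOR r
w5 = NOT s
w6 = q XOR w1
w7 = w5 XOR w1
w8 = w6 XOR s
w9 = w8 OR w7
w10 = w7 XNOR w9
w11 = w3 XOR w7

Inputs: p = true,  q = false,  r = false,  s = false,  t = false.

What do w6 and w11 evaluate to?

w6 = true  w11 = true

w1 = p XOR r = true XOR false = true
w3 = r XOR w1 = false XOR true = true
w5 = NOT s = NOT false = true
w6 = q XOR w1 = false XOR true = true
w7 = w5 XOR w1 = true XOR true = false
w11 = w3 XOR w7 = true XOR false = true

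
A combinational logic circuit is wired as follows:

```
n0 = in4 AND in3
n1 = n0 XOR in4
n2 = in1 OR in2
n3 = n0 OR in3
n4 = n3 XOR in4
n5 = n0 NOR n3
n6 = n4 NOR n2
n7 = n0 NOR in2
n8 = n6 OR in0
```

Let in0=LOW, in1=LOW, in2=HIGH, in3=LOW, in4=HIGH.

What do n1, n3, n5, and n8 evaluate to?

n0 = in4 AND in3 = HIGH AND LOW = LOW
n1 = n0 XOR in4 = LOW XOR HIGH = HIGH
n2 = in1 OR in2 = LOW OR HIGH = HIGH
n3 = n0 OR in3 = LOW OR LOW = LOW
n4 = n3 XOR in4 = LOW XOR HIGH = HIGH
n5 = n0 NOR n3 = LOW NOR LOW = HIGH
n6 = n4 NOR n2 = HIGH NOR HIGH = LOW
n8 = n6 OR in0 = LOW OR LOW = LOW

n1 = HIGH; n3 = LOW; n5 = HIGH; n8 = LOW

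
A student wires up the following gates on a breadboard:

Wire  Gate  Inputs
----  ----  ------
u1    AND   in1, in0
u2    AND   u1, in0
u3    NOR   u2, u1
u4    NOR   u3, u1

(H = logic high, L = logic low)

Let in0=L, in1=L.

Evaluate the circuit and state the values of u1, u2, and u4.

u1 = L  u2 = L  u4 = L

u1 = in1 AND in0 = L AND L = L
u2 = u1 AND in0 = L AND L = L
u3 = u2 NOR u1 = L NOR L = H
u4 = u3 NOR u1 = H NOR L = L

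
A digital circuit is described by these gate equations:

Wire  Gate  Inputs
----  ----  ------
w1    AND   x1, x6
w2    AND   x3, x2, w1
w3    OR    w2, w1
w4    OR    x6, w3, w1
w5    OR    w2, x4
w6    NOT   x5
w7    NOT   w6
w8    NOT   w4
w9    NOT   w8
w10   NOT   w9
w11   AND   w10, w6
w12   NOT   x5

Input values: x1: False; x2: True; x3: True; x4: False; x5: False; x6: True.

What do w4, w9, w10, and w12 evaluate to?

w4 = True  w9 = True  w10 = False  w12 = True

w1 = x1 AND x6 = False AND True = False
w2 = x3 AND x2 AND w1 = True AND True AND False = False
w3 = w2 OR w1 = False OR False = False
w4 = x6 OR w3 OR w1 = True OR False OR False = True
w8 = NOT w4 = NOT True = False
w9 = NOT w8 = NOT False = True
w10 = NOT w9 = NOT True = False
w12 = NOT x5 = NOT False = True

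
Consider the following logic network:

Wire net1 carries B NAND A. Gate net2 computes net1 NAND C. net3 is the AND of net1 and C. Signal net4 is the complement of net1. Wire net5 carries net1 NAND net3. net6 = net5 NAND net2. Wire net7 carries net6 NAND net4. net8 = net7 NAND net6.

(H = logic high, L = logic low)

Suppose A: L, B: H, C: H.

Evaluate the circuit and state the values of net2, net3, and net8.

net2 = L, net3 = H, net8 = L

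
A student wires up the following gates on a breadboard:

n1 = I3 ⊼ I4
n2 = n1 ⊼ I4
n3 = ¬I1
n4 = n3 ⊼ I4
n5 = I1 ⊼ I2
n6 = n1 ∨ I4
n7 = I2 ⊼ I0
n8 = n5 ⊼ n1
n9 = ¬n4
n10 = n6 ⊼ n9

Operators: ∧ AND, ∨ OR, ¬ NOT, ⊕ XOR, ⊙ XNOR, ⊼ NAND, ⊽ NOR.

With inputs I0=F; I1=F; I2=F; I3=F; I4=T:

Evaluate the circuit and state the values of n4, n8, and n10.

n4 = F, n8 = F, n10 = F

n1 = I3 NAND I4 = F NAND T = T
n3 = NOT I1 = NOT F = T
n4 = n3 NAND I4 = T NAND T = F
n5 = I1 NAND I2 = F NAND F = T
n6 = n1 OR I4 = T OR T = T
n8 = n5 NAND n1 = T NAND T = F
n9 = NOT n4 = NOT F = T
n10 = n6 NAND n9 = T NAND T = F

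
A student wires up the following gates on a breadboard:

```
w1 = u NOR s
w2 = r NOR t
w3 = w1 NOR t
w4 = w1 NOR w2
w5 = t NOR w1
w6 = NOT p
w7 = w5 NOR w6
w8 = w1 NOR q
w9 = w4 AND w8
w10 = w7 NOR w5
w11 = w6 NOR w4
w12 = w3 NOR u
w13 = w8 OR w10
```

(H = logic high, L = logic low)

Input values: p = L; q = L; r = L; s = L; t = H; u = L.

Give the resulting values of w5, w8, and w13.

w5 = L  w8 = L  w13 = H

w1 = u NOR s = L NOR L = H
w5 = t NOR w1 = H NOR H = L
w6 = NOT p = NOT L = H
w7 = w5 NOR w6 = L NOR H = L
w8 = w1 NOR q = H NOR L = L
w10 = w7 NOR w5 = L NOR L = H
w13 = w8 OR w10 = L OR H = H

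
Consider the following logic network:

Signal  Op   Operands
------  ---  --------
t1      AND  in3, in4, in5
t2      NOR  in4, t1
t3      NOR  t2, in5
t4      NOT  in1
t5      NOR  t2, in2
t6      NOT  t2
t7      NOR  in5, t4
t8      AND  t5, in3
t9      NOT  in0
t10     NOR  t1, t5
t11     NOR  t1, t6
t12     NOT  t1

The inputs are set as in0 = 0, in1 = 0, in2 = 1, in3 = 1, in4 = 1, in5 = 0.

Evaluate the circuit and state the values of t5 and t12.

t1 = in3 AND in4 AND in5 = 1 AND 1 AND 0 = 0
t2 = in4 NOR t1 = 1 NOR 0 = 0
t5 = t2 NOR in2 = 0 NOR 1 = 0
t12 = NOT t1 = NOT 0 = 1

t5 = 0; t12 = 1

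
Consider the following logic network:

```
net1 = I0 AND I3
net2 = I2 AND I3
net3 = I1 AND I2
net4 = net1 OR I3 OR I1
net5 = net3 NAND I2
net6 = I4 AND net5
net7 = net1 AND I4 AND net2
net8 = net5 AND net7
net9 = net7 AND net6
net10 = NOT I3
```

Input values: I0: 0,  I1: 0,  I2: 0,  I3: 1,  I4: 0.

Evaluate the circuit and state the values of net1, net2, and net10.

net1 = I0 AND I3 = 0 AND 1 = 0
net2 = I2 AND I3 = 0 AND 1 = 0
net10 = NOT I3 = NOT 1 = 0

net1 = 0; net2 = 0; net10 = 0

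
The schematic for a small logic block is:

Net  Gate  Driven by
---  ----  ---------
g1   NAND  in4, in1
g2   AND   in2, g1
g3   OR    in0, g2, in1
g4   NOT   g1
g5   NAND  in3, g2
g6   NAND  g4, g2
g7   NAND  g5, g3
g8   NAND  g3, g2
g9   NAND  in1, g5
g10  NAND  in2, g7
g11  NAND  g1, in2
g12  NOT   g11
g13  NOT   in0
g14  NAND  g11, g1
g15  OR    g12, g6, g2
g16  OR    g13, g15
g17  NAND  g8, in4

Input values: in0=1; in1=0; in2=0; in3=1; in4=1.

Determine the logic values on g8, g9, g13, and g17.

g8 = 1  g9 = 1  g13 = 0  g17 = 0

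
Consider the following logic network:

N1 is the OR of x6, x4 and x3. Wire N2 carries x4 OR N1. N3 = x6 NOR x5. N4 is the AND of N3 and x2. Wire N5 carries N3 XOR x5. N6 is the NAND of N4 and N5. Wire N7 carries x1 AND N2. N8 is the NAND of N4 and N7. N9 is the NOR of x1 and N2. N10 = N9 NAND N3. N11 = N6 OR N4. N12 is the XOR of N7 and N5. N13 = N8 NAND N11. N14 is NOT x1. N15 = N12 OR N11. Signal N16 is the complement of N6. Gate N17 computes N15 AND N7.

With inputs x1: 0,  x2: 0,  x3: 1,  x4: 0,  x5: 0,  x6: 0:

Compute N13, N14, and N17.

N13 = 0  N14 = 1  N17 = 0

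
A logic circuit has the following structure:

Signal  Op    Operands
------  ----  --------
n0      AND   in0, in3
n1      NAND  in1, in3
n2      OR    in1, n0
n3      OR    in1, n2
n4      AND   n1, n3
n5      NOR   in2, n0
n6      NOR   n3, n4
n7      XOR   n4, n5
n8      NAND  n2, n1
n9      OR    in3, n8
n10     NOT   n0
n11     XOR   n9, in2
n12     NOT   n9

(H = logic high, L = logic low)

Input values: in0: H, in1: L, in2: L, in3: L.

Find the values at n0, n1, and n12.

n0 = in0 AND in3 = H AND L = L
n1 = in1 NAND in3 = L NAND L = H
n2 = in1 OR n0 = L OR L = L
n8 = n2 NAND n1 = L NAND H = H
n9 = in3 OR n8 = L OR H = H
n12 = NOT n9 = NOT H = L

n0 = L, n1 = H, n12 = L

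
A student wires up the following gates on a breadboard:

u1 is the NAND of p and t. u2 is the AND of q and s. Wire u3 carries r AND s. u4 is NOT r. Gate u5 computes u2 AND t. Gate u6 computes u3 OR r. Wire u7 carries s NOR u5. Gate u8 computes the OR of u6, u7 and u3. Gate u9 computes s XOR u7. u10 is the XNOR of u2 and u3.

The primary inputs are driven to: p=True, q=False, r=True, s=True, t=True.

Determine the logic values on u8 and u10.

u8 = True, u10 = False

u2 = q AND s = False AND True = False
u3 = r AND s = True AND True = True
u5 = u2 AND t = False AND True = False
u6 = u3 OR r = True OR True = True
u7 = s NOR u5 = True NOR False = False
u8 = u6 OR u7 OR u3 = True OR False OR True = True
u10 = u2 XNOR u3 = False XNOR True = False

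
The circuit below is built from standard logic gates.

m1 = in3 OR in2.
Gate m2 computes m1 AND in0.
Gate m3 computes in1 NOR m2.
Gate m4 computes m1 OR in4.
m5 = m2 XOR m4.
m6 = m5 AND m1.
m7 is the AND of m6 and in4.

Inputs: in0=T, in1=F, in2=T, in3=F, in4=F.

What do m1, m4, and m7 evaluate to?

m1 = T  m4 = T  m7 = F

m1 = in3 OR in2 = F OR T = T
m2 = m1 AND in0 = T AND T = T
m4 = m1 OR in4 = T OR F = T
m5 = m2 XOR m4 = T XOR T = F
m6 = m5 AND m1 = F AND T = F
m7 = m6 AND in4 = F AND F = F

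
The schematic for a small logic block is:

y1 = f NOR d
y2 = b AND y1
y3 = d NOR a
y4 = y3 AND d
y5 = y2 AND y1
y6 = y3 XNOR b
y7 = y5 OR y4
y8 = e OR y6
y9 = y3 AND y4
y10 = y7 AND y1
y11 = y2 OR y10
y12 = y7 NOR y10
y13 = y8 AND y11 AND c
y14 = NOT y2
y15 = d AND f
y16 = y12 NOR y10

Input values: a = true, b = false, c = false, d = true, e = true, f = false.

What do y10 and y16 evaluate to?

y10 = false  y16 = false

y1 = f NOR d = false NOR true = false
y2 = b AND y1 = false AND false = false
y3 = d NOR a = true NOR true = false
y4 = y3 AND d = false AND true = false
y5 = y2 AND y1 = false AND false = false
y7 = y5 OR y4 = false OR false = false
y10 = y7 AND y1 = false AND false = false
y12 = y7 NOR y10 = false NOR false = true
y16 = y12 NOR y10 = true NOR false = false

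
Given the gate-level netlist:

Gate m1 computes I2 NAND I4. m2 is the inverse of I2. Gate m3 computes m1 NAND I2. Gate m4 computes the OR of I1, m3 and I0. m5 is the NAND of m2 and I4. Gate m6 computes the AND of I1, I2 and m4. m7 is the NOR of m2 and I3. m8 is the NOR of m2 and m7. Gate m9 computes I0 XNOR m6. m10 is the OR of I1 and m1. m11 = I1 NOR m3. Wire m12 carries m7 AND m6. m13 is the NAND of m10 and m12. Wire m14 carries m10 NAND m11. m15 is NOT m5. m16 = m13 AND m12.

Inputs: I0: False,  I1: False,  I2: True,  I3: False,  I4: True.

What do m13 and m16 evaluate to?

m1 = I2 NAND I4 = True NAND True = False
m2 = NOT I2 = NOT True = False
m3 = m1 NAND I2 = False NAND True = True
m4 = I1 OR m3 OR I0 = False OR True OR False = True
m6 = I1 AND I2 AND m4 = False AND True AND True = False
m7 = m2 NOR I3 = False NOR False = True
m10 = I1 OR m1 = False OR False = False
m12 = m7 AND m6 = True AND False = False
m13 = m10 NAND m12 = False NAND False = True
m16 = m13 AND m12 = True AND False = False

m13 = True, m16 = False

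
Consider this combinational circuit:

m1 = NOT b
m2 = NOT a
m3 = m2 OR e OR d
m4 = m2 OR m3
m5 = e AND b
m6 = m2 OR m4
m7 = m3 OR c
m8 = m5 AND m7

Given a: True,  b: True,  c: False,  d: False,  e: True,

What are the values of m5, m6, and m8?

m5 = True, m6 = True, m8 = True

m2 = NOT a = NOT True = False
m3 = m2 OR e OR d = False OR True OR False = True
m4 = m2 OR m3 = False OR True = True
m5 = e AND b = True AND True = True
m6 = m2 OR m4 = False OR True = True
m7 = m3 OR c = True OR False = True
m8 = m5 AND m7 = True AND True = True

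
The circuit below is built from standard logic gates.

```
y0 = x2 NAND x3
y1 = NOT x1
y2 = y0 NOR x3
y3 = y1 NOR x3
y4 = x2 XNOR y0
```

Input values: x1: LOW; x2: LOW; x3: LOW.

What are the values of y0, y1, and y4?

y0 = HIGH, y1 = HIGH, y4 = LOW

y0 = x2 NAND x3 = LOW NAND LOW = HIGH
y1 = NOT x1 = NOT LOW = HIGH
y4 = x2 XNOR y0 = LOW XNOR HIGH = LOW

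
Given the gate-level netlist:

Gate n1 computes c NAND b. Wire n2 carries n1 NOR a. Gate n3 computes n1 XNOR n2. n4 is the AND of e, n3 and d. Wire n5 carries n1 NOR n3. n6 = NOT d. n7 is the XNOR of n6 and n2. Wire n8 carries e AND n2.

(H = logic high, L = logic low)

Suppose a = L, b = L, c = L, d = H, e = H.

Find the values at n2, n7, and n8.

n2 = L, n7 = H, n8 = L

n1 = c NAND b = L NAND L = H
n2 = n1 NOR a = H NOR L = L
n6 = NOT d = NOT H = L
n7 = n6 XNOR n2 = L XNOR L = H
n8 = e AND n2 = H AND L = L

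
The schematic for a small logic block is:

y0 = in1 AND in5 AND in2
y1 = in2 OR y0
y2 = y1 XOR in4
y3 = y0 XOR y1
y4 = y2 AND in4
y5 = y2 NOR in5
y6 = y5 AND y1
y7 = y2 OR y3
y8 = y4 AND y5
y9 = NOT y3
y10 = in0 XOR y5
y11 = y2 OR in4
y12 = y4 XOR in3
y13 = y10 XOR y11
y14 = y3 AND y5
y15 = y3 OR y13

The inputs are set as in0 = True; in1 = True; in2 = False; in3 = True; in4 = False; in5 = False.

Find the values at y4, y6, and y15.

y0 = in1 AND in5 AND in2 = True AND False AND False = False
y1 = in2 OR y0 = False OR False = False
y2 = y1 XOR in4 = False XOR False = False
y3 = y0 XOR y1 = False XOR False = False
y4 = y2 AND in4 = False AND False = False
y5 = y2 NOR in5 = False NOR False = True
y6 = y5 AND y1 = True AND False = False
y10 = in0 XOR y5 = True XOR True = False
y11 = y2 OR in4 = False OR False = False
y13 = y10 XOR y11 = False XOR False = False
y15 = y3 OR y13 = False OR False = False

y4 = False; y6 = False; y15 = False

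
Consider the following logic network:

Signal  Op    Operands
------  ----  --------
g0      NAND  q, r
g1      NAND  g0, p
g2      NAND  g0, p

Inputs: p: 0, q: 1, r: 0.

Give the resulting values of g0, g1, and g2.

g0 = q NAND r = 1 NAND 0 = 1
g1 = g0 NAND p = 1 NAND 0 = 1
g2 = g0 NAND p = 1 NAND 0 = 1

g0 = 1  g1 = 1  g2 = 1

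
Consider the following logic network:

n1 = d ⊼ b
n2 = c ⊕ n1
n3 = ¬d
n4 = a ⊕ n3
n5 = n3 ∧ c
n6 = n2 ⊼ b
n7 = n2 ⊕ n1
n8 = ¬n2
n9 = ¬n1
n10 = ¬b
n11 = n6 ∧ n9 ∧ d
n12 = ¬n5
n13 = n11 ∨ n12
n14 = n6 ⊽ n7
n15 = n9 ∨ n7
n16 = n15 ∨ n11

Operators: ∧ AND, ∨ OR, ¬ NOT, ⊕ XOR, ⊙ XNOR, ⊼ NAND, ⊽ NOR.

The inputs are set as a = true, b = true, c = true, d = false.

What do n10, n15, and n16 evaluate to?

n1 = d NAND b = false NAND true = true
n2 = c XOR n1 = true XOR true = false
n6 = n2 NAND b = false NAND true = true
n7 = n2 XOR n1 = false XOR true = true
n9 = NOT n1 = NOT true = false
n10 = NOT b = NOT true = false
n11 = n6 AND n9 AND d = true AND false AND false = false
n15 = n9 OR n7 = false OR true = true
n16 = n15 OR n11 = true OR false = true

n10 = false  n15 = true  n16 = true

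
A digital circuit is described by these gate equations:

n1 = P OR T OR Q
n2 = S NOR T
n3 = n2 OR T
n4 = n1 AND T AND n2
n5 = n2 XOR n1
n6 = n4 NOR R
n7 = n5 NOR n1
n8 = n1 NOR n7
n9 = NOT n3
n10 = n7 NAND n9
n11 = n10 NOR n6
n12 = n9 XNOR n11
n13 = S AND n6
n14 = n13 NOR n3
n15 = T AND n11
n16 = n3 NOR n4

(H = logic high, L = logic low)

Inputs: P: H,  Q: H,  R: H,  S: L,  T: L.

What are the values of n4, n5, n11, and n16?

n4 = L; n5 = L; n11 = L; n16 = L

n1 = P OR T OR Q = H OR L OR H = H
n2 = S NOR T = L NOR L = H
n3 = n2 OR T = H OR L = H
n4 = n1 AND T AND n2 = H AND L AND H = L
n5 = n2 XOR n1 = H XOR H = L
n6 = n4 NOR R = L NOR H = L
n7 = n5 NOR n1 = L NOR H = L
n9 = NOT n3 = NOT H = L
n10 = n7 NAND n9 = L NAND L = H
n11 = n10 NOR n6 = H NOR L = L
n16 = n3 NOR n4 = H NOR L = L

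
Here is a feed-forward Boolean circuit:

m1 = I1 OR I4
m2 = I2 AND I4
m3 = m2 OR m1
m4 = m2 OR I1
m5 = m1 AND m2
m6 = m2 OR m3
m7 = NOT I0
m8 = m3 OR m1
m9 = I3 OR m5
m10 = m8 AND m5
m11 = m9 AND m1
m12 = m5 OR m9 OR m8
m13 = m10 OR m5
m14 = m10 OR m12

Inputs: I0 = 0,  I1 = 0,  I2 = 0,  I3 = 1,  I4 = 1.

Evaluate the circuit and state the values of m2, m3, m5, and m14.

m2 = 0  m3 = 1  m5 = 0  m14 = 1

m1 = I1 OR I4 = 0 OR 1 = 1
m2 = I2 AND I4 = 0 AND 1 = 0
m3 = m2 OR m1 = 0 OR 1 = 1
m5 = m1 AND m2 = 1 AND 0 = 0
m8 = m3 OR m1 = 1 OR 1 = 1
m9 = I3 OR m5 = 1 OR 0 = 1
m10 = m8 AND m5 = 1 AND 0 = 0
m12 = m5 OR m9 OR m8 = 0 OR 1 OR 1 = 1
m14 = m10 OR m12 = 0 OR 1 = 1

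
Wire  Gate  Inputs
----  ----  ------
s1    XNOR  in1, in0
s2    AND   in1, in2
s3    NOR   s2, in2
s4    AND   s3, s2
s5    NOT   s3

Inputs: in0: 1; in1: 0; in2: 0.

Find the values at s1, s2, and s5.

s1 = in1 XNOR in0 = 0 XNOR 1 = 0
s2 = in1 AND in2 = 0 AND 0 = 0
s3 = s2 NOR in2 = 0 NOR 0 = 1
s5 = NOT s3 = NOT 1 = 0

s1 = 0; s2 = 0; s5 = 0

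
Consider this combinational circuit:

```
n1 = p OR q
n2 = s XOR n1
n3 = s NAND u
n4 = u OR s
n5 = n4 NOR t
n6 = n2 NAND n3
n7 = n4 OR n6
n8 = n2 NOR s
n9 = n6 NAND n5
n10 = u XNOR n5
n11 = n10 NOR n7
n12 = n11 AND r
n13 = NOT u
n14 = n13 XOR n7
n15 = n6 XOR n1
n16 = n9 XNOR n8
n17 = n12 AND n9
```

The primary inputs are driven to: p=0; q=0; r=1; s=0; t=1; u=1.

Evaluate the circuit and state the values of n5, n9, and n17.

n1 = p OR q = 0 OR 0 = 0
n2 = s XOR n1 = 0 XOR 0 = 0
n3 = s NAND u = 0 NAND 1 = 1
n4 = u OR s = 1 OR 0 = 1
n5 = n4 NOR t = 1 NOR 1 = 0
n6 = n2 NAND n3 = 0 NAND 1 = 1
n7 = n4 OR n6 = 1 OR 1 = 1
n9 = n6 NAND n5 = 1 NAND 0 = 1
n10 = u XNOR n5 = 1 XNOR 0 = 0
n11 = n10 NOR n7 = 0 NOR 1 = 0
n12 = n11 AND r = 0 AND 1 = 0
n17 = n12 AND n9 = 0 AND 1 = 0

n5 = 0  n9 = 1  n17 = 0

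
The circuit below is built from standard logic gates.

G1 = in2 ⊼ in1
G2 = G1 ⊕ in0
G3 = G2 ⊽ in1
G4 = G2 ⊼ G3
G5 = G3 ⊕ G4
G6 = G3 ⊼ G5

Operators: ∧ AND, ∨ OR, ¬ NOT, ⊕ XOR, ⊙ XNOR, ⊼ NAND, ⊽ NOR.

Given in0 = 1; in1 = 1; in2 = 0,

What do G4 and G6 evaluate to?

G4 = 1, G6 = 1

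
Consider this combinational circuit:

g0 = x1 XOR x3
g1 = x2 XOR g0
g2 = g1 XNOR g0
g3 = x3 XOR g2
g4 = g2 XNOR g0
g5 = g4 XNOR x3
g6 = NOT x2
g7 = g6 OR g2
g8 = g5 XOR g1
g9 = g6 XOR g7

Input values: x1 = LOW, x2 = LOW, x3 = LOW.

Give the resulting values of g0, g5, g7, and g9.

g0 = LOW, g5 = HIGH, g7 = HIGH, g9 = LOW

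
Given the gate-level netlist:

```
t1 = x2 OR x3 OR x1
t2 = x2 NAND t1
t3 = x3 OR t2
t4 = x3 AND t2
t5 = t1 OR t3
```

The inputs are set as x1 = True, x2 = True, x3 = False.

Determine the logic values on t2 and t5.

t2 = False, t5 = True

t1 = x2 OR x3 OR x1 = True OR False OR True = True
t2 = x2 NAND t1 = True NAND True = False
t3 = x3 OR t2 = False OR False = False
t5 = t1 OR t3 = True OR False = True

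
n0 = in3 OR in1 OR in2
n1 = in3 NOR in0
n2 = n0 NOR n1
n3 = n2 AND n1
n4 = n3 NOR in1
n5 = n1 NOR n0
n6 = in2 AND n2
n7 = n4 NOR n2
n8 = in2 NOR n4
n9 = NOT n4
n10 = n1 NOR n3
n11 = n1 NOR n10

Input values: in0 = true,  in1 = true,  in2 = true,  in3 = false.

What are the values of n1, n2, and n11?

n1 = false; n2 = false; n11 = false

n0 = in3 OR in1 OR in2 = false OR true OR true = true
n1 = in3 NOR in0 = false NOR true = false
n2 = n0 NOR n1 = true NOR false = false
n3 = n2 AND n1 = false AND false = false
n10 = n1 NOR n3 = false NOR false = true
n11 = n1 NOR n10 = false NOR true = false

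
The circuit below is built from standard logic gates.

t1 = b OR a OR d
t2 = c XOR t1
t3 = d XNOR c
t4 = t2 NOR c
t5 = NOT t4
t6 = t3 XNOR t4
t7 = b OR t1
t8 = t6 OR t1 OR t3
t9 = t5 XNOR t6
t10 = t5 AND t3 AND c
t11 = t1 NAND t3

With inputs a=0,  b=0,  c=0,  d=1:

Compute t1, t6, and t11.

t1 = b OR a OR d = 0 OR 0 OR 1 = 1
t2 = c XOR t1 = 0 XOR 1 = 1
t3 = d XNOR c = 1 XNOR 0 = 0
t4 = t2 NOR c = 1 NOR 0 = 0
t6 = t3 XNOR t4 = 0 XNOR 0 = 1
t11 = t1 NAND t3 = 1 NAND 0 = 1

t1 = 1, t6 = 1, t11 = 1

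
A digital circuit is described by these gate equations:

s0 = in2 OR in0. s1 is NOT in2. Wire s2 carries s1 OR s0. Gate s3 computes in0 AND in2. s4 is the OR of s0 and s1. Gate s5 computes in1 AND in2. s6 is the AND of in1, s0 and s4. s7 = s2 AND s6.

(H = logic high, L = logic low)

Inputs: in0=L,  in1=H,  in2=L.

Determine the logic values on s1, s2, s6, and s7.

s0 = in2 OR in0 = L OR L = L
s1 = NOT in2 = NOT L = H
s2 = s1 OR s0 = H OR L = H
s4 = s0 OR s1 = L OR H = H
s6 = in1 AND s0 AND s4 = H AND L AND H = L
s7 = s2 AND s6 = H AND L = L

s1 = H, s2 = H, s6 = L, s7 = L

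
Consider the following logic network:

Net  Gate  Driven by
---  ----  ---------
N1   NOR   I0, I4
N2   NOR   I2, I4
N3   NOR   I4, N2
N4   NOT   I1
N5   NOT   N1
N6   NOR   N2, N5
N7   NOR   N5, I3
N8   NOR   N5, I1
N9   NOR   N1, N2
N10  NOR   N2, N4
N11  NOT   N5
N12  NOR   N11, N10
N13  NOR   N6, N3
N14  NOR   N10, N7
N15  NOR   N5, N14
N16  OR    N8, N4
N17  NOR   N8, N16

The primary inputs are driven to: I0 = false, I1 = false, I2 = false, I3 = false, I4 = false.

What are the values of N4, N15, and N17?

N1 = I0 NOR I4 = false NOR false = true
N2 = I2 NOR I4 = false NOR false = true
N4 = NOT I1 = NOT false = true
N5 = NOT N1 = NOT true = false
N7 = N5 NOR I3 = false NOR false = true
N8 = N5 NOR I1 = false NOR false = true
N10 = N2 NOR N4 = true NOR true = false
N14 = N10 NOR N7 = false NOR true = false
N15 = N5 NOR N14 = false NOR false = true
N16 = N8 OR N4 = true OR true = true
N17 = N8 NOR N16 = true NOR true = false

N4 = true; N15 = true; N17 = false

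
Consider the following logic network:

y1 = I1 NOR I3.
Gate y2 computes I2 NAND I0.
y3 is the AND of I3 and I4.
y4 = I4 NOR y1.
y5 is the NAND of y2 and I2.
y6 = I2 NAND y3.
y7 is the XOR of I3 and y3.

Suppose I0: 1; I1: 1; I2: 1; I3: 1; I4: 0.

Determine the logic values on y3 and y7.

y3 = 0, y7 = 1

y3 = I3 AND I4 = 1 AND 0 = 0
y7 = I3 XOR y3 = 1 XOR 0 = 1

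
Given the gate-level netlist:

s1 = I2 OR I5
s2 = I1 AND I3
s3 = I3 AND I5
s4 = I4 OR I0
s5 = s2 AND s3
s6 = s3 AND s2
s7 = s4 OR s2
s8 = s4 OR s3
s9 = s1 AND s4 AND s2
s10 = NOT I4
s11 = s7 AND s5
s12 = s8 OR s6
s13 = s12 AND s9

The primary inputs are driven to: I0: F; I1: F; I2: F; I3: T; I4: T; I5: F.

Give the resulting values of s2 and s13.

s2 = F  s13 = F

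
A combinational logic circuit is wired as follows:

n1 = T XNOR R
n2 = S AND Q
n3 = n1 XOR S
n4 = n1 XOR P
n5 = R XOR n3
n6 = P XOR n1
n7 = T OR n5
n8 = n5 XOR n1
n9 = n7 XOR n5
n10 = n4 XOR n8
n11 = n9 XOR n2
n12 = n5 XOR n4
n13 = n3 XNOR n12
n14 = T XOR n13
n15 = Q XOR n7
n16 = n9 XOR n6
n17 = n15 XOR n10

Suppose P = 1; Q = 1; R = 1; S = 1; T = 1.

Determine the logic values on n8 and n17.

n8 = 0, n17 = 0

n1 = T XNOR R = 1 XNOR 1 = 1
n3 = n1 XOR S = 1 XOR 1 = 0
n4 = n1 XOR P = 1 XOR 1 = 0
n5 = R XOR n3 = 1 XOR 0 = 1
n7 = T OR n5 = 1 OR 1 = 1
n8 = n5 XOR n1 = 1 XOR 1 = 0
n10 = n4 XOR n8 = 0 XOR 0 = 0
n15 = Q XOR n7 = 1 XOR 1 = 0
n17 = n15 XOR n10 = 0 XOR 0 = 0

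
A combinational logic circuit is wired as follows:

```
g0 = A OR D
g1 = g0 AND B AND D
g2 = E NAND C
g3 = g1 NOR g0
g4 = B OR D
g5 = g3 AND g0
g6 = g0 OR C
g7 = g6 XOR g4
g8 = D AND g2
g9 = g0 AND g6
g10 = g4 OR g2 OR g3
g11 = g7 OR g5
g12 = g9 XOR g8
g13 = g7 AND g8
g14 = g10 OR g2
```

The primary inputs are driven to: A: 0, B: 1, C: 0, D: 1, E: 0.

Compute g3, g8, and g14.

g0 = A OR D = 0 OR 1 = 1
g1 = g0 AND B AND D = 1 AND 1 AND 1 = 1
g2 = E NAND C = 0 NAND 0 = 1
g3 = g1 NOR g0 = 1 NOR 1 = 0
g4 = B OR D = 1 OR 1 = 1
g8 = D AND g2 = 1 AND 1 = 1
g10 = g4 OR g2 OR g3 = 1 OR 1 OR 0 = 1
g14 = g10 OR g2 = 1 OR 1 = 1

g3 = 0  g8 = 1  g14 = 1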